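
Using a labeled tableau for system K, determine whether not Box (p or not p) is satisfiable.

1. not Box (p or not p), 0
2. not (p or not p), 1
3. not p, 1
4. p, 1
Accessibility: 0R1
Branch closes: p and not p both at 1.
(One branch shown.) All branches close.

Unsatisfiable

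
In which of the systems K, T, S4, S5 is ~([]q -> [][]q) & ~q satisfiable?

K

T-tableau for the formula:
1. ~([]q -> [][]q) & ~q, 0
2. ~([]q -> [][]q), 0
3. ~q, 0
4. []q, 0
5. ~[][]q, 0
6. q, 0
Accessibility: 0R0
Branch closes: q and ~q both at 0.
Every branch closes (one shown): unsatisfiable in T, hence also in S4, S5 (every S4/S5-frame is a T-frame).
K-tableau for the formula:
1. ~([]q -> [][]q) & ~q, 0
2. ~([]q -> [][]q), 0
3. ~q, 0
4. []q, 0
5. ~[][]q, 0
6. ~[]q, 1
7. q, 1
8. ~q, 2
Accessibility: 0R1, 1R2
Complete open branch: satisfiable in K.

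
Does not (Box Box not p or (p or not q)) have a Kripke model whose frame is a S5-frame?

Satisfiable

1. not (Box Box not p or (p or not q)), w0
2. not Box Box not p, w0
3. not (p or not q), w0
4. not p, w0
5. q, w0
6. not Box not p, w1
7. p, w2
Accessibility: w0Rw0, w0Rw1, w0Rw2, w1Rw0, w1Rw1, w1Rw2, w2Rw0, w2Rw1, w2Rw2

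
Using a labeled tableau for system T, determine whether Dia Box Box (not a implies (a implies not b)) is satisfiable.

Satisfiable

1. Dia Box Box (not a implies (a implies not b)), w0
2. Box Box (not a implies (a implies not b)), w1
3. Box (not a implies (a implies not b)), w1
4. not a implies (a implies not b), w1
5. a implies not b, w1
6. not b, w1
Accessibility: w0Rw0, w0Rw1, w1Rw1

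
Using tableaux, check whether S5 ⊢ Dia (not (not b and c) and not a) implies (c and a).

No, not valid

Tableau for the negation not (Dia (not (not b and c) and not a) implies (c and a)):
1. not (Dia (not (not b and c) and not a) implies (c and a)), w0
2. Dia (not (not b and c) and not a), w0
3. not (c and a), w0
4. not a, w0
5. not (not b and c) and not a, w1
6. not (not b and c), w1
7. not a, w1
8. not c, w1
Accessibility: w0Rw0, w0Rw1, w1Rw0, w1Rw1
The negation has an open branch (countermodel exists).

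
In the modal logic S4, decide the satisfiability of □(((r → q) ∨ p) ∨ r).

Satisfiable (open branch found)

1. □(((r → q) ∨ p) ∨ r), u
2. ((r → q) ∨ p) ∨ r, u
3. r, u
Accessibility: uRu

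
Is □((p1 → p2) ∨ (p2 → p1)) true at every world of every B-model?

Tableau for the negation ¬□((p1 → p2) ∨ (p2 → p1)):
1. ¬□((p1 → p2) ∨ (p2 → p1)), 0
2. ¬((p1 → p2) ∨ (p2 → p1)), 1
3. ¬(p1 → p2), 1
4. ¬(p2 → p1), 1
5. p1, 1
6. ¬p2, 1
7. p2, 1
8. ¬p1, 1
Accessibility: 0R0, 0R1, 1R0, 1R1
Branch closes: p2 and ¬p2 both at 1.
All branches of the negation close; one closing branch shown above.

Valid in B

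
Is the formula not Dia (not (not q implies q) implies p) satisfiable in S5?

Yes, satisfiable

1. not Dia (not (not q implies q) implies p), 0
2. not (not (not q implies q) implies p), 0   [neg-Dia-rule on 1 via 0R0]
3. not (not q implies q), 0   [neg-implies-rule on 2]
4. not p, 0   [neg-implies-rule on 2]
5. not q, 0   [neg-implies-rule on 3]
Accessibility: 0R0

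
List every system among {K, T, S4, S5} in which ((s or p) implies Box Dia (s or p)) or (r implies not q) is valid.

S5

S4-tableau for the negation not (((s or p) implies Box Dia (s or p)) or (r implies not q)):
1. not (((s or p) implies Box Dia (s or p)) or (r implies not q)), u
2. not ((s or p) implies Box Dia (s or p)), u
3. not (r implies not q), u
4. s or p, u
5. not Box Dia (s or p), u
6. r, u
7. q, u
8. p, u
9. not Dia (s or p), v
10. not (s or p), v
11. not s, v
12. not p, v
Accessibility: uRu, uRv, vRv
Complete open branch: countermodel on an S4-frame, so not valid in S4, nor in K, T (the same frame is also a K-frame and a T-frame).
S5-tableau for the negation not (((s or p) implies Box Dia (s or p)) or (r implies not q)):
1. not (((s or p) implies Box Dia (s or p)) or (r implies not q)), u
2. not ((s or p) implies Box Dia (s or p)), u
3. not (r implies not q), u
4. s or p, u
5. not Box Dia (s or p), u
6. r, u
7. q, u
8. p, u
9. not Dia (s or p), v
10. not (s or p), u
11. not s, u
12. not p, u
Accessibility: uRu, uRv, vRu, vRv
Branch closes: p and not p both at u.
Every branch closes (one shown): valid in S5.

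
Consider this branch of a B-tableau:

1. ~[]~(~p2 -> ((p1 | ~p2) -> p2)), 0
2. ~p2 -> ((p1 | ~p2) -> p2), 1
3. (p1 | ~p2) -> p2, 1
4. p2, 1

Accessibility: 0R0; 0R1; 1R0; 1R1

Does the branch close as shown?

No atom appears with both signs at the same world.

Open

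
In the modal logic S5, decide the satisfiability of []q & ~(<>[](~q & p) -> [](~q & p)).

1. []q & ~(<>[](~q & p) -> [](~q & p)), u
2. []q, u   [&-rule on 1]
3. ~(<>[](~q & p) -> [](~q & p)), u   [&-rule on 1]
4. <>[](~q & p), u   [~->-rule on 3]
5. ~[](~q & p), u   [~->-rule on 3]
6. q, u   [[]-rule on 2 via uRu]
7. [](~q & p), v   [<>-rule on 4: fresh world v, uRv]
8. q, v   [[]-rule on 2 via uRv]
9. ~q & p, u   [[]-rule on 7 via vRu]
10. ~q, u   [&-rule on 9]
11. p, u   [&-rule on 9]
Accessibility: uRu, uRv, vRu, vRv
Branch closes: q and ~q both at u.
(One branch shown.) All branches close.

Unsatisfiable (every branch closes)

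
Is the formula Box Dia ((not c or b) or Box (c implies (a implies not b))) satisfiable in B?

Yes, satisfiable

1. Box Dia ((not c or b) or Box (c implies (a implies not b))), 0
2. Dia ((not c or b) or Box (c implies (a implies not b))), 0
3. (not c or b) or Box (c implies (a implies not b)), 1
4. Dia ((not c or b) or Box (c implies (a implies not b))), 1
5. Box (c implies (a implies not b)), 1
6. c implies (a implies not b), 0
7. c implies (a implies not b), 1
8. a implies not b, 0
9. a implies not b, 1
10. not b, 0
11. not b, 1
12. (not c or b) or Box (c implies (a implies not b)), 2
13. c implies (a implies not b), 2
14. Box (c implies (a implies not b)), 2
15. a implies not b, 2
16. not b, 2
Accessibility: 0R0, 0R1, 1R0, 1R1, 1R2, 2R1, 2R2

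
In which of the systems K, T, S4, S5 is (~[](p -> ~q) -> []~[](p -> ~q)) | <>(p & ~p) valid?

S4-tableau for the negation ~((~[](p -> ~q) -> []~[](p -> ~q)) | <>(p & ~p)):
1. ~((~[](p -> ~q) -> []~[](p -> ~q)) | <>(p & ~p)), u
2. ~(~[](p -> ~q) -> []~[](p -> ~q)), u
3. ~<>(p & ~p), u
4. ~[](p -> ~q), u
5. ~[]~[](p -> ~q), u
6. ~(p & ~p), u
7. p, u
8. ~(p -> ~q), v
9. p, v
10. q, v
11. ~(p & ~p), v
12. [](p -> ~q), w
13. ~(p & ~p), w
14. p -> ~q, w
15. p, w
16. ~q, w
Accessibility: uRu, uRv, uRw, vRv, wRw
Complete open branch: countermodel on an S4-frame, so not valid in S4, nor in K, T (the same frame is also a K-frame and a T-frame).
S5-tableau for the negation ~((~[](p -> ~q) -> []~[](p -> ~q)) | <>(p & ~p)):
1. ~((~[](p -> ~q) -> []~[](p -> ~q)) | <>(p & ~p)), u
2. ~(~[](p -> ~q) -> []~[](p -> ~q)), u
3. ~<>(p & ~p), u
4. ~[](p -> ~q), u
5. ~[]~[](p -> ~q), u
6. ~(p & ~p), u
7. p, u
8. ~(p -> ~q), v
9. p, v
10. q, v
11. ~(p & ~p), v
12. [](p -> ~q), w
13. ~(p & ~p), w
14. p -> ~q, u
15. p -> ~q, v
16. p -> ~q, w
17. p, w
18. ~q, u
19. ~q, v
Accessibility: uRu, uRv, uRw, vRu, vRv, vRw, wRu, wRv, wRw
Branch closes: q and ~q both at v.
Every branch closes (one shown): valid in S5.

S5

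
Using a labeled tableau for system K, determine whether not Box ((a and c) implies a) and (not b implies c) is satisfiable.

No, unsatisfiable

1. not Box ((a and c) implies a) and (not b implies c), w0
2. not Box ((a and c) implies a), w0
3. not b implies c, w0
4. c, w0
5. not ((a and c) implies a), w1
6. a and c, w1
7. not a, w1
8. a, w1
9. c, w1
Accessibility: w0Rw1
Branch closes: a and not a both at w1.
(One branch shown.) All branches close.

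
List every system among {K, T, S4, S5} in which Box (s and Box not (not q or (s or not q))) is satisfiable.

K

T-tableau for the formula:
1. Box (s and Box not (not q or (s or not q))), 0
2. s and Box not (not q or (s or not q)), 0
3. s, 0
4. Box not (not q or (s or not q)), 0
5. not (not q or (s or not q)), 0
6. q, 0
7. not (s or not q), 0
8. not s, 0
Accessibility: 0R0
Branch closes: s and not s both at 0.
Every branch closes (one shown): unsatisfiable in T, hence also in S4, S5 (every S4/S5-frame is a T-frame).
K-tableau for the formula:
1. Box (s and Box not (not q or (s or not q))), 0
Complete open branch: satisfiable in K.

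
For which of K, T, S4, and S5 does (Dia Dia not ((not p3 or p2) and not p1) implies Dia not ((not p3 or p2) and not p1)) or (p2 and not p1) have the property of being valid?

S4-tableau for the negation not ((Dia Dia not ((not p3 or p2) and not p1) implies Dia not ((not p3 or p2) and not p1)) or (p2 and not p1)):
1. not ((Dia Dia not ((not p3 or p2) and not p1) implies Dia not ((not p3 or p2) and not p1)) or (p2 and not p1)), 0
2. not (Dia Dia not ((not p3 or p2) and not p1) implies Dia not ((not p3 or p2) and not p1)), 0
3. not (p2 and not p1), 0
4. Dia Dia not ((not p3 or p2) and not p1), 0
5. not Dia not ((not p3 or p2) and not p1), 0
6. (not p3 or p2) and not p1, 0
7. not p3 or p2, 0
8. not p1, 0
9. not p2, 0
10. not p3, 0
11. Dia not ((not p3 or p2) and not p1), 1
12. (not p3 or p2) and not p1, 1
13. not p3 or p2, 1
14. not p1, 1
15. p2, 1
16. not ((not p3 or p2) and not p1), 2
17. (not p3 or p2) and not p1, 2
18. not p3 or p2, 2
19. not p1, 2
20. not (not p3 or p2), 2
21. p3, 2
22. not p2, 2
23. p2, 2
Accessibility: 0R0, 0R1, 0R2, 1R1, 1R2, 2R2
Branch closes: p2 and not p2 both at 2.
Every branch closes (one shown): valid in S4, hence also in S5 (every theorem of S4 is a theorem of S5).
T-tableau for the negation not ((Dia Dia not ((not p3 or p2) and not p1) implies Dia not ((not p3 or p2) and not p1)) or (p2 and not p1)):
1. not ((Dia Dia not ((not p3 or p2) and not p1) implies Dia not ((not p3 or p2) and not p1)) or (p2 and not p1)), 0
2. not (Dia Dia not ((not p3 or p2) and not p1) implies Dia not ((not p3 or p2) and not p1)), 0
3. not (p2 and not p1), 0
4. Dia Dia not ((not p3 or p2) and not p1), 0
5. not Dia not ((not p3 or p2) and not p1), 0
6. (not p3 or p2) and not p1, 0
7. not p3 or p2, 0
8. not p1, 0
9. not p2, 0
10. not p3, 0
11. Dia not ((not p3 or p2) and not p1), 1
12. (not p3 or p2) and not p1, 1
13. not p3 or p2, 1
14. not p1, 1
15. p2, 1
16. not ((not p3 or p2) and not p1), 2
17. p1, 2
Accessibility: 0R0, 0R1, 1R1, 1R2, 2R2
Complete open branch: countermodel on a T-frame, so not valid in T, nor in K (the same frame is also a K-frame).

S4, S5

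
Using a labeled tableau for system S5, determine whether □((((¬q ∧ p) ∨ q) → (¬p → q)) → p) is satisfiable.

1. □((((¬q ∧ p) ∨ q) → (¬p → q)) → p), 0
2. (((¬q ∧ p) ∨ q) → (¬p → q)) → p, 0
3. p, 0
Accessibility: 0R0

Yes, satisfiable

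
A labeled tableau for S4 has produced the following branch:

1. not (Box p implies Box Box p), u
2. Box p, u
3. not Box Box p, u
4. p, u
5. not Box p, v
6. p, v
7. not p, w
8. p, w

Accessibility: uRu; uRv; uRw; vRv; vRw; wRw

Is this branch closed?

Both p and not p appear at w.

Closed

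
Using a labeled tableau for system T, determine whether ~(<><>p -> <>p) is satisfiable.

Satisfiable (open branch found)

1. ~(<><>p -> <>p), 0
2. <><>p, 0
3. ~<>p, 0
4. ~p, 0
5. <>p, 1
6. ~p, 1
7. p, 2
Accessibility: 0R0, 0R1, 1R1, 1R2, 2R2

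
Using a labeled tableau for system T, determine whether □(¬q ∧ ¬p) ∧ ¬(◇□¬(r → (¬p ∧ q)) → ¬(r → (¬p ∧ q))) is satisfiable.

1. □(¬q ∧ ¬p) ∧ ¬(◇□¬(r → (¬p ∧ q)) → ¬(r → (¬p ∧ q))), u
2. □(¬q ∧ ¬p), u   [∧-rule on 1]
3. ¬(◇□¬(r → (¬p ∧ q)) → ¬(r → (¬p ∧ q))), u   [∧-rule on 1]
4. ◇□¬(r → (¬p ∧ q)), u   [¬→-rule on 3]
5. r → (¬p ∧ q), u   [¬→-rule on 3]
6. ¬q ∧ ¬p, u   [□-rule on 2 via uRu]
7. ¬q, u   [∧-rule on 6]
8. ¬p, u   [∧-rule on 6]
9. ¬r, u   [→-rule on 5 (branches; this branch)]
10. □¬(r → (¬p ∧ q)), v   [◇-rule on 4: fresh world v, uRv]
11. ¬q ∧ ¬p, v   [□-rule on 2 via uRv]
12. ¬q, v   [∧-rule on 11]
13. ¬p, v   [∧-rule on 11]
14. ¬(r → (¬p ∧ q)), v   [□-rule on 10 via vRv]
15. r, v   [¬→-rule on 14]
16. ¬(¬p ∧ q), v   [¬→-rule on 14]
Accessibility: uRu, uRv, vRv

Satisfiable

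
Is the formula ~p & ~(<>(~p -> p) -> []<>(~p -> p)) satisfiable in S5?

No, unsatisfiable

1. ~p & ~(<>(~p -> p) -> []<>(~p -> p)), 0
2. ~p, 0   [&-rule on 1]
3. ~(<>(~p -> p) -> []<>(~p -> p)), 0   [&-rule on 1]
4. <>(~p -> p), 0   [~->-rule on 3]
5. ~[]<>(~p -> p), 0   [~->-rule on 3]
6. ~p -> p, 1   [<>-rule on 4: fresh world 1, 0R1]
7. p, 1   [->-rule on 6 (branches; this branch)]
8. ~<>(~p -> p), 2   [~[]-rule on 5: fresh world 2, 0R2]
9. ~(~p -> p), 0   [~<>-rule on 8 via 2R0]
10. ~(~p -> p), 1   [~<>-rule on 8 via 2R1]
11. ~p, 1   [~->-rule on 10]
Accessibility: 0R0, 0R1, 0R2, 1R0, 1R1, 1R2, 2R0, 2R1, 2R2
Branch closes: p and ~p both at 1.
All branches of the tableau close; one closing branch shown above.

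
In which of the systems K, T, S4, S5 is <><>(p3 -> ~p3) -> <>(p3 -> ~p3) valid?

S4, S5

S4-tableau for the negation ~(<><>(p3 -> ~p3) -> <>(p3 -> ~p3)):
1. ~(<><>(p3 -> ~p3) -> <>(p3 -> ~p3)), w0
2. <><>(p3 -> ~p3), w0
3. ~<>(p3 -> ~p3), w0
4. ~(p3 -> ~p3), w0
5. p3, w0
6. <>(p3 -> ~p3), w1
7. ~(p3 -> ~p3), w1
8. p3, w1
9. p3 -> ~p3, w2
10. ~(p3 -> ~p3), w2
11. p3, w2
12. ~p3, w2
Accessibility: w0Rw0, w0Rw1, w0Rw2, w1Rw1, w1Rw2, w2Rw2
Branch closes: p3 and ~p3 both at w2.
Every branch closes (one shown): valid in S4, hence also in S5 (every theorem of S4 is a theorem of S5).
T-tableau for the negation ~(<><>(p3 -> ~p3) -> <>(p3 -> ~p3)):
1. ~(<><>(p3 -> ~p3) -> <>(p3 -> ~p3)), w0
2. <><>(p3 -> ~p3), w0
3. ~<>(p3 -> ~p3), w0
4. ~(p3 -> ~p3), w0
5. p3, w0
6. <>(p3 -> ~p3), w1
7. ~(p3 -> ~p3), w1
8. p3, w1
9. p3 -> ~p3, w2
10. ~p3, w2
Accessibility: w0Rw0, w0Rw1, w1Rw1, w1Rw2, w2Rw2
Complete open branch: countermodel on a T-frame, so not valid in T, nor in K (the same frame is also a K-frame).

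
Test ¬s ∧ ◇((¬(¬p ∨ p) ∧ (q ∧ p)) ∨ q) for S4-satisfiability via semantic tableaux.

1. ¬s ∧ ◇((¬(¬p ∨ p) ∧ (q ∧ p)) ∨ q), 0
2. ¬s, 0   [∧-rule on 1]
3. ◇((¬(¬p ∨ p) ∧ (q ∧ p)) ∨ q), 0   [∧-rule on 1]
4. (¬(¬p ∨ p) ∧ (q ∧ p)) ∨ q, 1   [◇-rule on 3: fresh world 1, 0R1]
5. q, 1   [∨-rule on 4 (branches; this branch)]
Accessibility: 0R0, 0R1, 1R1

Yes, satisfiable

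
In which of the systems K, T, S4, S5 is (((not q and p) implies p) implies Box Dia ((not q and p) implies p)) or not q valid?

T, S4, S5

T-tableau for the negation not ((((not q and p) implies p) implies Box Dia ((not q and p) implies p)) or not q):
1. not ((((not q and p) implies p) implies Box Dia ((not q and p) implies p)) or not q), 0
2. not (((not q and p) implies p) implies Box Dia ((not q and p) implies p)), 0   [neg-or-rule on 1]
3. q, 0   [neg-or-rule on 1]
4. (not q and p) implies p, 0   [neg-implies-rule on 2]
5. not Box Dia ((not q and p) implies p), 0   [neg-implies-rule on 2]
6. not (not q and p), 0   [implies-rule on 4 (branches; this branch)]
7. not p, 0   [neg-and-rule on 6 (branches; this branch)]
8. not Dia ((not q and p) implies p), 1   [neg-Box-rule on 5: fresh world 1, 0R1]
9. not ((not q and p) implies p), 1   [neg-Dia-rule on 8 via 1R1]
10. not q and p, 1   [neg-implies-rule on 9]
11. not p, 1   [neg-implies-rule on 9]
12. not q, 1   [and-rule on 10]
13. p, 1   [and-rule on 10]
Accessibility: 0R0, 0R1, 1R1
Branch closes: p and not p both at 1.
Every branch closes (one shown): valid in T, hence also in S4, S5 (every theorem of T is a theorem of S4 and S5).
K-tableau for the negation not ((((not q and p) implies p) implies Box Dia ((not q and p) implies p)) or not q):
1. not ((((not q and p) implies p) implies Box Dia ((not q and p) implies p)) or not q), 0
2. not (((not q and p) implies p) implies Box Dia ((not q and p) implies p)), 0   [neg-or-rule on 1]
3. q, 0   [neg-or-rule on 1]
4. (not q and p) implies p, 0   [neg-implies-rule on 2]
5. not Box Dia ((not q and p) implies p), 0   [neg-implies-rule on 2]
6. p, 0   [implies-rule on 4 (branches; this branch)]
7. not Dia ((not q and p) implies p), 1   [neg-Box-rule on 5: fresh world 1, 0R1]
Accessibility: 0R1
Complete open branch: countermodel on a K-frame, so not valid in K.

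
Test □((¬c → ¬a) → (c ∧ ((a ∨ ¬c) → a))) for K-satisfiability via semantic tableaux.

Satisfiable

1. □((¬c → ¬a) → (c ∧ ((a ∨ ¬c) → a))), u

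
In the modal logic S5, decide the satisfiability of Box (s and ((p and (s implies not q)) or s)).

1. Box (s and ((p and (s implies not q)) or s)), w0
2. s and ((p and (s implies not q)) or s), w0
3. s, w0
4. (p and (s implies not q)) or s, w0
Accessibility: w0Rw0

Satisfiable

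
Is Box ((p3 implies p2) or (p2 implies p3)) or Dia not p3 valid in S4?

Yes, valid

Tableau for the negation not (Box ((p3 implies p2) or (p2 implies p3)) or Dia not p3):
1. not (Box ((p3 implies p2) or (p2 implies p3)) or Dia not p3), 0
2. not Box ((p3 implies p2) or (p2 implies p3)), 0   [neg-or-rule on 1]
3. not Dia not p3, 0   [neg-or-rule on 1]
4. p3, 0   [neg-Dia-rule on 3 via 0R0]
5. not ((p3 implies p2) or (p2 implies p3)), 1   [neg-Box-rule on 2: fresh world 1, 0R1]
6. not (p3 implies p2), 1   [neg-or-rule on 5]
7. not (p2 implies p3), 1   [neg-or-rule on 5]
8. p3, 1   [neg-implies-rule on 6]
9. not p2, 1   [neg-implies-rule on 6]
10. p2, 1   [neg-implies-rule on 7]
11. not p3, 1   [neg-implies-rule on 7]
Accessibility: 0R0, 0R1, 1R1
Branch closes: p2 and not p2 both at 1.
All branches of the negation close; one closing branch shown above.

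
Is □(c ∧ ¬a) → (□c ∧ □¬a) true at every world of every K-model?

Valid

Tableau for the negation ¬(□(c ∧ ¬a) → (□c ∧ □¬a)):
1. ¬(□(c ∧ ¬a) → (□c ∧ □¬a)), 0
2. □(c ∧ ¬a), 0
3. ¬(□c ∧ □¬a), 0
4. ¬□¬a, 0
5. a, 1
6. c ∧ ¬a, 1
7. c, 1
8. ¬a, 1
Accessibility: 0R1
Branch closes: a and ¬a both at 1.
Every branch of the negation's tableau closes; the branch above is one of them.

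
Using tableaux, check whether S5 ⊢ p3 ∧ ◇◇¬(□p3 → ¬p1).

Invalid (countermodel exists)

Tableau for the negation ¬(p3 ∧ ◇◇¬(□p3 → ¬p1)):
1. ¬(p3 ∧ ◇◇¬(□p3 → ¬p1)), 0
2. ¬◇◇¬(□p3 → ¬p1), 0
3. ¬◇¬(□p3 → ¬p1), 0
4. □p3 → ¬p1, 0
5. ¬p1, 0
Accessibility: 0R0
The negation has an open branch (countermodel exists).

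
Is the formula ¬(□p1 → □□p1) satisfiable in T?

1. ¬(□p1 → □□p1), w0
2. □p1, w0
3. ¬□□p1, w0
4. p1, w0
5. ¬□p1, w1
6. p1, w1
7. ¬p1, w2
Accessibility: w0Rw0, w0Rw1, w1Rw1, w1Rw2, w2Rw2

Satisfiable (open branch found)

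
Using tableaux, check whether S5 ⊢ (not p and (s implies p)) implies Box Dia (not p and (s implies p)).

Tableau for the negation not ((not p and (s implies p)) implies Box Dia (not p and (s implies p))):
1. not ((not p and (s implies p)) implies Box Dia (not p and (s implies p))), u
2. not p and (s implies p), u   [neg-implies-rule on 1]
3. not Box Dia (not p and (s implies p)), u   [neg-implies-rule on 1]
4. not p, u   [and-rule on 2]
5. s implies p, u   [and-rule on 2]
6. not s, u   [implies-rule on 5 (branches; this branch)]
7. not Dia (not p and (s implies p)), v   [neg-Box-rule on 3: fresh world v, uRv]
8. not (not p and (s implies p)), u   [neg-Dia-rule on 7 via vRu]
9. not (not p and (s implies p)), v   [neg-Dia-rule on 7 via vRv]
10. not (s implies p), u   [neg-and-rule on 8 (branches; this branch)]
11. s, u   [neg-implies-rule on 10]
Accessibility: uRu, uRv, vRu, vRv
Branch closes: s and not s both at u.
All branches of the negation close; one closing branch shown above.

Yes, valid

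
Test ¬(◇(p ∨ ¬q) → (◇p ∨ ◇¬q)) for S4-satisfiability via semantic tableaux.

Unsatisfiable

1. ¬(◇(p ∨ ¬q) → (◇p ∨ ◇¬q)), 0
2. ◇(p ∨ ¬q), 0
3. ¬(◇p ∨ ◇¬q), 0
4. ¬◇p, 0
5. ¬◇¬q, 0
6. ¬p, 0
7. q, 0
8. p ∨ ¬q, 1
9. ¬p, 1
10. q, 1
11. ¬q, 1
Accessibility: 0R0, 0R1, 1R1
Branch closes: q and ¬q both at 1.
Every branch closes; the branch above is one of them.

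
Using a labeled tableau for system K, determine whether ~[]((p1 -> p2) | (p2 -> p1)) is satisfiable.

Unsatisfiable

1. ~[]((p1 -> p2) | (p2 -> p1)), w0
2. ~((p1 -> p2) | (p2 -> p1)), w1
3. ~(p1 -> p2), w1
4. ~(p2 -> p1), w1
5. p1, w1
6. ~p2, w1
7. p2, w1
8. ~p1, w1
Accessibility: w0Rw1
Branch closes: p2 and ~p2 both at w1.
(One branch shown.) All branches close.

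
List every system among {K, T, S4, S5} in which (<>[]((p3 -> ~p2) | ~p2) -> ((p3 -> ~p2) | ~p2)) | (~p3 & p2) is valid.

S5-tableau for the negation ~((<>[]((p3 -> ~p2) | ~p2) -> ((p3 -> ~p2) | ~p2)) | (~p3 & p2)):
1. ~((<>[]((p3 -> ~p2) | ~p2) -> ((p3 -> ~p2) | ~p2)) | (~p3 & p2)), u
2. ~(<>[]((p3 -> ~p2) | ~p2) -> ((p3 -> ~p2) | ~p2)), u   [~|-rule on 1]
3. ~(~p3 & p2), u   [~|-rule on 1]
4. <>[]((p3 -> ~p2) | ~p2), u   [~->-rule on 2]
5. ~((p3 -> ~p2) | ~p2), u   [~->-rule on 2]
6. ~(p3 -> ~p2), u   [~|-rule on 5]
7. p2, u   [~|-rule on 5]
8. p3, u   [~->-rule on 6]
9. []((p3 -> ~p2) | ~p2), v   [<>-rule on 4: fresh world v, uRv]
10. (p3 -> ~p2) | ~p2, u   [[]-rule on 9 via vRu]
11. (p3 -> ~p2) | ~p2, v   [[]-rule on 9 via vRv]
12. p3 -> ~p2, u   [|-rule on 10 (branches; this branch)]
13. ~p2, v   [|-rule on 11 (branches; this branch)]
14. ~p2, u   [->-rule on 12 (branches; this branch)]
Accessibility: uRu, uRv, vRu, vRv
Branch closes: p2 and ~p2 both at u.
Every branch closes (one shown): valid in S5.
S4-tableau for the negation ~((<>[]((p3 -> ~p2) | ~p2) -> ((p3 -> ~p2) | ~p2)) | (~p3 & p2)):
1. ~((<>[]((p3 -> ~p2) | ~p2) -> ((p3 -> ~p2) | ~p2)) | (~p3 & p2)), u
2. ~(<>[]((p3 -> ~p2) | ~p2) -> ((p3 -> ~p2) | ~p2)), u   [~|-rule on 1]
3. ~(~p3 & p2), u   [~|-rule on 1]
4. <>[]((p3 -> ~p2) | ~p2), u   [~->-rule on 2]
5. ~((p3 -> ~p2) | ~p2), u   [~->-rule on 2]
6. ~(p3 -> ~p2), u   [~|-rule on 5]
7. p2, u   [~|-rule on 5]
8. p3, u   [~->-rule on 6]
9. []((p3 -> ~p2) | ~p2), v   [<>-rule on 4: fresh world v, uRv]
10. (p3 -> ~p2) | ~p2, v   [[]-rule on 9 via vRv]
11. ~p2, v   [|-rule on 10 (branches; this branch)]
Accessibility: uRu, uRv, vRv
Complete open branch: countermodel on an S4-frame, so not valid in S4, nor in K, T (the same frame is also a K-frame and a T-frame).

S5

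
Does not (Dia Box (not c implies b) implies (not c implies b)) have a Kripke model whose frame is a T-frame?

1. not (Dia Box (not c implies b) implies (not c implies b)), 0
2. Dia Box (not c implies b), 0   [neg-implies-rule on 1]
3. not (not c implies b), 0   [neg-implies-rule on 1]
4. not c, 0   [neg-implies-rule on 3]
5. not b, 0   [neg-implies-rule on 3]
6. Box (not c implies b), 1   [Dia-rule on 2: fresh world 1, 0R1]
7. not c implies b, 1   [Box-rule on 6 via 1R1]
8. b, 1   [implies-rule on 7 (branches; this branch)]
Accessibility: 0R0, 0R1, 1R1

Yes, satisfiable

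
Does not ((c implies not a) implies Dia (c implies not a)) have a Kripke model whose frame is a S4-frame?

1. not ((c implies not a) implies Dia (c implies not a)), u
2. c implies not a, u
3. not Dia (c implies not a), u
4. not (c implies not a), u
5. c, u
6. a, u
7. not a, u
Accessibility: uRu
Branch closes: a and not a both at u.
(One branch shown.) All branches close.

Unsatisfiable (every branch closes)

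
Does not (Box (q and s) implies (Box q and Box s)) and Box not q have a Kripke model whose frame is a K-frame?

No, unsatisfiable

1. not (Box (q and s) implies (Box q and Box s)) and Box not q, u
2. not (Box (q and s) implies (Box q and Box s)), u
3. Box not q, u
4. Box (q and s), u
5. not (Box q and Box s), u
6. not Box s, u
7. not s, v
8. not q, v
9. q and s, v
10. q, v
11. s, v
Accessibility: uRv
Branch closes: q and not q both at v.
Every branch closes; the branch above is one of them.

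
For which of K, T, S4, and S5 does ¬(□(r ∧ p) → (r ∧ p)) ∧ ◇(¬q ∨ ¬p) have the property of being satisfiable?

K

T-tableau for the formula:
1. ¬(□(r ∧ p) → (r ∧ p)) ∧ ◇(¬q ∨ ¬p), 0
2. ¬(□(r ∧ p) → (r ∧ p)), 0
3. ◇(¬q ∨ ¬p), 0
4. □(r ∧ p), 0
5. ¬(r ∧ p), 0
6. r ∧ p, 0
7. r, 0
8. p, 0
9. ¬p, 0
Accessibility: 0R0
Branch closes: p and ¬p both at 0.
Every branch closes (one shown): unsatisfiable in T, hence also in S4, S5 (every S4/S5-frame is a T-frame).
K-tableau for the formula:
1. ¬(□(r ∧ p) → (r ∧ p)) ∧ ◇(¬q ∨ ¬p), 0
2. ¬(□(r ∧ p) → (r ∧ p)), 0
3. ◇(¬q ∨ ¬p), 0
4. □(r ∧ p), 0
5. ¬(r ∧ p), 0
6. ¬p, 0
7. ¬q ∨ ¬p, 1
8. r ∧ p, 1
9. r, 1
10. p, 1
11. ¬q, 1
Accessibility: 0R1
Complete open branch: satisfiable in K.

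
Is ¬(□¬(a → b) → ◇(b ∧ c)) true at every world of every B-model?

Tableau for the negation □¬(a → b) → ◇(b ∧ c):
1. □¬(a → b) → ◇(b ∧ c), u
2. ◇(b ∧ c), u
3. b ∧ c, v
4. b, v
5. c, v
Accessibility: uRu, uRv, vRu, vRv
The negation has an open branch (countermodel exists).

Invalid (countermodel exists)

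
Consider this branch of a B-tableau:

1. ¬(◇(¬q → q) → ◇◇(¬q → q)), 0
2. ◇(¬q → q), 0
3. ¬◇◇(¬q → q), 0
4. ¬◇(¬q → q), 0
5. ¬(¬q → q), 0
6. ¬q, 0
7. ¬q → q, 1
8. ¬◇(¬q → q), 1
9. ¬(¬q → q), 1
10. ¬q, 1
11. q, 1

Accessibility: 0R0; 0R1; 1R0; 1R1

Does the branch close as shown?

Both q and ¬q appear at 1.

Yes, closed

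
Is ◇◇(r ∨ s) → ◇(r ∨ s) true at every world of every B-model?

Tableau for the negation ¬(◇◇(r ∨ s) → ◇(r ∨ s)):
1. ¬(◇◇(r ∨ s) → ◇(r ∨ s)), u
2. ◇◇(r ∨ s), u
3. ¬◇(r ∨ s), u
4. ¬(r ∨ s), u
5. ¬r, u
6. ¬s, u
7. ◇(r ∨ s), v
8. ¬(r ∨ s), v
9. ¬r, v
10. ¬s, v
11. r ∨ s, w
12. s, w
Accessibility: uRu, uRv, vRu, vRv, vRw, wRv, wRw
The negation has an open branch (countermodel exists).

Invalid (countermodel exists)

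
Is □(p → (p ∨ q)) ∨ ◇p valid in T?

Yes, valid

Tableau for the negation ¬(□(p → (p ∨ q)) ∨ ◇p):
1. ¬(□(p → (p ∨ q)) ∨ ◇p), u
2. ¬□(p → (p ∨ q)), u
3. ¬◇p, u
4. ¬p, u
5. ¬(p → (p ∨ q)), v
6. p, v
7. ¬(p ∨ q), v
8. ¬p, v
9. ¬q, v
Accessibility: uRu, uRv, vRv
Branch closes: p and ¬p both at v.
All branches of the negation close; one closing branch shown above.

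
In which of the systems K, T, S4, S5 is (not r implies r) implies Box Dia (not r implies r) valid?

S5-tableau for the negation not ((not r implies r) implies Box Dia (not r implies r)):
1. not ((not r implies r) implies Box Dia (not r implies r)), u
2. not r implies r, u   [neg-implies-rule on 1]
3. not Box Dia (not r implies r), u   [neg-implies-rule on 1]
4. r, u   [implies-rule on 2 (branches; this branch)]
5. not Dia (not r implies r), v   [neg-Box-rule on 3: fresh world v, uRv]
6. not (not r implies r), u   [neg-Dia-rule on 5 via vRu]
7. not r, u   [neg-implies-rule on 6]
Accessibility: uRu, uRv, vRu, vRv
Branch closes: r and not r both at u.
Every branch closes (one shown): valid in S5.
S4-tableau for the negation not ((not r implies r) implies Box Dia (not r implies r)):
1. not ((not r implies r) implies Box Dia (not r implies r)), u
2. not r implies r, u   [neg-implies-rule on 1]
3. not Box Dia (not r implies r), u   [neg-implies-rule on 1]
4. r, u   [implies-rule on 2 (branches; this branch)]
5. not Dia (not r implies r), v   [neg-Box-rule on 3: fresh world v, uRv]
6. not (not r implies r), v   [neg-Dia-rule on 5 via vRv]
7. not r, v   [neg-implies-rule on 6]
Accessibility: uRu, uRv, vRv
Complete open branch: countermodel on an S4-frame, so not valid in S4, nor in K, T (the same frame is also a K-frame and a T-frame).

S5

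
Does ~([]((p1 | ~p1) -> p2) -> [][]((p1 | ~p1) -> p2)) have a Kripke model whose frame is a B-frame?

1. ~([]((p1 | ~p1) -> p2) -> [][]((p1 | ~p1) -> p2)), w0
2. []((p1 | ~p1) -> p2), w0   [~->-rule on 1]
3. ~[][]((p1 | ~p1) -> p2), w0   [~->-rule on 1]
4. (p1 | ~p1) -> p2, w0   [[]-rule on 2 via w0Rw0]
5. p2, w0   [->-rule on 4 (branches; this branch)]
6. ~[]((p1 | ~p1) -> p2), w1   [~[]-rule on 3: fresh world w1, w0Rw1]
7. (p1 | ~p1) -> p2, w1   [[]-rule on 2 via w0Rw1]
8. p2, w1   [->-rule on 7 (branches; this branch)]
9. ~((p1 | ~p1) -> p2), w2   [~[]-rule on 6: fresh world w2, w1Rw2]
10. p1 | ~p1, w2   [~->-rule on 9]
11. ~p2, w2   [~->-rule on 9]
12. ~p1, w2   [|-rule on 10 (branches; this branch)]
Accessibility: w0Rw0, w0Rw1, w1Rw0, w1Rw1, w1Rw2, w2Rw1, w2Rw2

Satisfiable (open branch found)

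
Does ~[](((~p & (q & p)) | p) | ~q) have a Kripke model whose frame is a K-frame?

1. ~[](((~p & (q & p)) | p) | ~q), w0
2. ~(((~p & (q & p)) | p) | ~q), w1   [~[]-rule on 1: fresh world w1, w0Rw1]
3. ~((~p & (q & p)) | p), w1   [~|-rule on 2]
4. q, w1   [~|-rule on 2]
5. ~(~p & (q & p)), w1   [~|-rule on 3]
6. ~p, w1   [~|-rule on 3]
7. ~(q & p), w1   [~&-rule on 5 (branches; this branch)]
Accessibility: w0Rw1

Yes, satisfiable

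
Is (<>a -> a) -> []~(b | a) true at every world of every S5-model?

Tableau for the negation ~((<>a -> a) -> []~(b | a)):
1. ~((<>a -> a) -> []~(b | a)), w0
2. <>a -> a, w0   [~->-rule on 1]
3. ~[]~(b | a), w0   [~->-rule on 1]
4. a, w0   [->-rule on 2 (branches; this branch)]
5. b | a, w1   [~[]-rule on 3: fresh world w1, w0Rw1]
6. a, w1   [|-rule on 5 (branches; this branch)]
Accessibility: w0Rw0, w0Rw1, w1Rw0, w1Rw1
The negation has an open branch (countermodel exists).

Invalid (countermodel exists)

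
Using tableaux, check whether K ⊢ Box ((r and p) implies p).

Valid

Tableau for the negation not Box ((r and p) implies p):
1. not Box ((r and p) implies p), w0
2. not ((r and p) implies p), w1
3. r and p, w1
4. not p, w1
5. r, w1
6. p, w1
Accessibility: w0Rw1
Branch closes: p and not p both at w1.
Every branch of the negation's tableau closes; the branch above is one of them.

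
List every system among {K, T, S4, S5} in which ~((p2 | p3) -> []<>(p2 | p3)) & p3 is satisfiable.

K, T, S4

S5-tableau for the formula:
1. ~((p2 | p3) -> []<>(p2 | p3)) & p3, 0
2. ~((p2 | p3) -> []<>(p2 | p3)), 0   [&-rule on 1]
3. p3, 0   [&-rule on 1]
4. p2 | p3, 0   [~->-rule on 2]
5. ~[]<>(p2 | p3), 0   [~->-rule on 2]
6. ~<>(p2 | p3), 1   [~[]-rule on 5: fresh world 1, 0R1]
7. ~(p2 | p3), 0   [~<>-rule on 6 via 1R0]
8. ~p2, 0   [~|-rule on 7]
9. ~p3, 0   [~|-rule on 7]
Accessibility: 0R0, 0R1, 1R0, 1R1
Branch closes: p3 and ~p3 both at 0.
Every branch closes (one shown): unsatisfiable in S5.
S4-tableau for the formula:
1. ~((p2 | p3) -> []<>(p2 | p3)) & p3, 0
2. ~((p2 | p3) -> []<>(p2 | p3)), 0   [&-rule on 1]
3. p3, 0   [&-rule on 1]
4. p2 | p3, 0   [~->-rule on 2]
5. ~[]<>(p2 | p3), 0   [~->-rule on 2]
6. ~<>(p2 | p3), 1   [~[]-rule on 5: fresh world 1, 0R1]
7. ~(p2 | p3), 1   [~<>-rule on 6 via 1R1]
8. ~p2, 1   [~|-rule on 7]
9. ~p3, 1   [~|-rule on 7]
Accessibility: 0R0, 0R1, 1R1
Complete open branch: satisfiable in S4, hence also in K, T (this S4-model is also a K-model and a T-model).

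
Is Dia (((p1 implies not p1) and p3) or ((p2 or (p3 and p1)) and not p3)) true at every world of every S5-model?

Tableau for the negation not Dia (((p1 implies not p1) and p3) or ((p2 or (p3 and p1)) and not p3)):
1. not Dia (((p1 implies not p1) and p3) or ((p2 or (p3 and p1)) and not p3)), w0
2. not (((p1 implies not p1) and p3) or ((p2 or (p3 and p1)) and not p3)), w0
3. not ((p1 implies not p1) and p3), w0
4. not ((p2 or (p3 and p1)) and not p3), w0
5. not p3, w0
6. not (p2 or (p3 and p1)), w0
7. not p2, w0
8. not (p3 and p1), w0
9. not p1, w0
Accessibility: w0Rw0
The negation has an open branch (countermodel exists).

Not valid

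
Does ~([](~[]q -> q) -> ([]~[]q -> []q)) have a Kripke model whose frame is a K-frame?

Unsatisfiable

1. ~([](~[]q -> q) -> ([]~[]q -> []q)), u
2. [](~[]q -> q), u
3. ~([]~[]q -> []q), u
4. []~[]q, u
5. ~[]q, u
6. ~q, v
7. ~[]q -> q, v
8. ~[]q, v
9. []q, v
10. ~q, w
11. q, w
Accessibility: uRv, vRw
Branch closes: q and ~q both at w.
Every branch closes; the branch above is one of them.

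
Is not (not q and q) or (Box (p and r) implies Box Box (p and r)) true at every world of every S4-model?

Tableau for the negation not (not (not q and q) or (Box (p and r) implies Box Box (p and r))):
1. not (not (not q and q) or (Box (p and r) implies Box Box (p and r))), u
2. not q and q, u
3. not (Box (p and r) implies Box Box (p and r)), u
4. not q, u
5. q, u
Accessibility: uRu
Branch closes: q and not q both at u.
All branches of the negation close; one closing branch shown above.

Valid in S4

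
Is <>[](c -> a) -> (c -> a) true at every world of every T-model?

Tableau for the negation ~(<>[](c -> a) -> (c -> a)):
1. ~(<>[](c -> a) -> (c -> a)), u
2. <>[](c -> a), u
3. ~(c -> a), u
4. c, u
5. ~a, u
6. [](c -> a), v
7. c -> a, v
8. a, v
Accessibility: uRu, uRv, vRv
The negation has an open branch (countermodel exists).

No, not valid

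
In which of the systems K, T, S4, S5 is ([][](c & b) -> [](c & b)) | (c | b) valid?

T-tableau for the negation ~(([][](c & b) -> [](c & b)) | (c | b)):
1. ~(([][](c & b) -> [](c & b)) | (c | b)), 0
2. ~([][](c & b) -> [](c & b)), 0   [~|-rule on 1]
3. ~(c | b), 0   [~|-rule on 1]
4. [][](c & b), 0   [~->-rule on 2]
5. ~[](c & b), 0   [~->-rule on 2]
6. ~c, 0   [~|-rule on 3]
7. ~b, 0   [~|-rule on 3]
8. [](c & b), 0   [[]-rule on 4 via 0R0]
9. c & b, 0   [[]-rule on 8 via 0R0]
10. c, 0   [&-rule on 9]
11. b, 0   [&-rule on 9]
Accessibility: 0R0
Branch closes: c and ~c both at 0.
Every branch closes (one shown): valid in T, hence also in S4, S5 (every theorem of T is a theorem of S4 and S5).
K-tableau for the negation ~(([][](c & b) -> [](c & b)) | (c | b)):
1. ~(([][](c & b) -> [](c & b)) | (c | b)), 0
2. ~([][](c & b) -> [](c & b)), 0   [~|-rule on 1]
3. ~(c | b), 0   [~|-rule on 1]
4. [][](c & b), 0   [~->-rule on 2]
5. ~[](c & b), 0   [~->-rule on 2]
6. ~c, 0   [~|-rule on 3]
7. ~b, 0   [~|-rule on 3]
8. ~(c & b), 1   [~[]-rule on 5: fresh world 1, 0R1]
9. [](c & b), 1   [[]-rule on 4 via 0R1]
10. ~b, 1   [~&-rule on 8 (branches; this branch)]
Accessibility: 0R1
Complete open branch: countermodel on a K-frame, so not valid in K.

T, S4, S5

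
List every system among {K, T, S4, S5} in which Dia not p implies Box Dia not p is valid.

S4-tableau for the negation not (Dia not p implies Box Dia not p):
1. not (Dia not p implies Box Dia not p), u
2. Dia not p, u
3. not Box Dia not p, u
4. not p, v
5. not Dia not p, w
6. p, w
Accessibility: uRu, uRv, uRw, vRv, wRw
Complete open branch: countermodel on an S4-frame, so not valid in S4, nor in K, T (the same frame is also a K-frame and a T-frame).
S5-tableau for the negation not (Dia not p implies Box Dia not p):
1. not (Dia not p implies Box Dia not p), u
2. Dia not p, u
3. not Box Dia not p, u
4. not p, v
5. not Dia not p, w
6. p, u
7. p, v
Accessibility: uRu, uRv, uRw, vRu, vRv, vRw, wRu, wRv, wRw
Branch closes: p and not p both at v.
Every branch closes (one shown): valid in S5.

S5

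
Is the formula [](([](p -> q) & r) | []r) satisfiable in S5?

Yes, satisfiable

1. [](([](p -> q) & r) | []r), 0
2. ([](p -> q) & r) | []r, 0
3. []r, 0
4. r, 0
Accessibility: 0R0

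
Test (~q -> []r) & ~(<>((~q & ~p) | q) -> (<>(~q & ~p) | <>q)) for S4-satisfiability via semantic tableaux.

1. (~q -> []r) & ~(<>((~q & ~p) | q) -> (<>(~q & ~p) | <>q)), 0
2. ~q -> []r, 0
3. ~(<>((~q & ~p) | q) -> (<>(~q & ~p) | <>q)), 0
4. <>((~q & ~p) | q), 0
5. ~(<>(~q & ~p) | <>q), 0
6. ~<>(~q & ~p), 0
7. ~<>q, 0
8. ~(~q & ~p), 0
9. ~q, 0
10. []r, 0
11. r, 0
12. p, 0
13. (~q & ~p) | q, 1
14. ~(~q & ~p), 1
15. ~q, 1
16. r, 1
17. ~q & ~p, 1
18. ~p, 1
19. p, 1
Accessibility: 0R0, 0R1, 1R1
Branch closes: p and ~p both at 1.
Every branch closes; the branch above is one of them.

No, unsatisfiable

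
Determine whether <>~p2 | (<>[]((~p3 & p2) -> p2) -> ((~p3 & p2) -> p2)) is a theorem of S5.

Valid in S5

Tableau for the negation ~(<>~p2 | (<>[]((~p3 & p2) -> p2) -> ((~p3 & p2) -> p2))):
1. ~(<>~p2 | (<>[]((~p3 & p2) -> p2) -> ((~p3 & p2) -> p2))), 0
2. ~<>~p2, 0   [~|-rule on 1]
3. ~(<>[]((~p3 & p2) -> p2) -> ((~p3 & p2) -> p2)), 0   [~|-rule on 1]
4. <>[]((~p3 & p2) -> p2), 0   [~->-rule on 3]
5. ~((~p3 & p2) -> p2), 0   [~->-rule on 3]
6. ~p3 & p2, 0   [~->-rule on 5]
7. ~p2, 0   [~->-rule on 5]
8. ~p3, 0   [&-rule on 6]
9. p2, 0   [&-rule on 6]
Accessibility: 0R0
Branch closes: p2 and ~p2 both at 0.
All branches of the negation close; one closing branch shown above.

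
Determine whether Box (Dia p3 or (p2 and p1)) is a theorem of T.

Tableau for the negation not Box (Dia p3 or (p2 and p1)):
1. not Box (Dia p3 or (p2 and p1)), w0
2. not (Dia p3 or (p2 and p1)), w1
3. not Dia p3, w1
4. not (p2 and p1), w1
5. not p3, w1
6. not p1, w1
Accessibility: w0Rw0, w0Rw1, w1Rw1
The negation has an open branch (countermodel exists).

Invalid (countermodel exists)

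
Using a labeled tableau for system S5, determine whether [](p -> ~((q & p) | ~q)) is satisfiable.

1. [](p -> ~((q & p) | ~q)), u
2. p -> ~((q & p) | ~q), u
3. ~((q & p) | ~q), u
4. ~(q & p), u
5. q, u
6. ~p, u
Accessibility: uRu

Yes, satisfiable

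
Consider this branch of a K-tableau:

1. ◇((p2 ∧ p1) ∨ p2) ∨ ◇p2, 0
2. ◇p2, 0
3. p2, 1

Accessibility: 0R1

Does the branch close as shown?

Open

No world carries both an atom and its negation.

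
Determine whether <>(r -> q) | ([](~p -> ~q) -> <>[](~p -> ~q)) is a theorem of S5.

Valid

Tableau for the negation ~(<>(r -> q) | ([](~p -> ~q) -> <>[](~p -> ~q))):
1. ~(<>(r -> q) | ([](~p -> ~q) -> <>[](~p -> ~q))), w0
2. ~<>(r -> q), w0   [~|-rule on 1]
3. ~([](~p -> ~q) -> <>[](~p -> ~q)), w0   [~|-rule on 1]
4. [](~p -> ~q), w0   [~->-rule on 3]
5. ~<>[](~p -> ~q), w0   [~->-rule on 3]
6. ~(r -> q), w0   [~<>-rule on 2 via w0Rw0]
7. r, w0   [~->-rule on 6]
8. ~q, w0   [~->-rule on 6]
9. ~p -> ~q, w0   [[]-rule on 4 via w0Rw0]
10. ~[](~p -> ~q), w0   [~<>-rule on 5 via w0Rw0]
11. ~(~p -> ~q), w1   [~[]-rule on 10: fresh world w1, w0Rw1]
12. ~p, w1   [~->-rule on 11]
13. q, w1   [~->-rule on 11]
14. ~(r -> q), w1   [~<>-rule on 2 via w0Rw1]
15. r, w1   [~->-rule on 14]
16. ~q, w1   [~->-rule on 14]
Accessibility: w0Rw0, w0Rw1, w1Rw0, w1Rw1
Branch closes: q and ~q both at w1.
Every branch of the negation's tableau closes; the branch above is one of them.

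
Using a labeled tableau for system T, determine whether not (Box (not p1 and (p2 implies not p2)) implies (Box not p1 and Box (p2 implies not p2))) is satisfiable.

1. not (Box (not p1 and (p2 implies not p2)) implies (Box not p1 and Box (p2 implies not p2))), w0
2. Box (not p1 and (p2 implies not p2)), w0
3. not (Box not p1 and Box (p2 implies not p2)), w0
4. not p1 and (p2 implies not p2), w0
5. not p1, w0
6. p2 implies not p2, w0
7. not Box (p2 implies not p2), w0
8. not p2, w0
9. not (p2 implies not p2), w1
10. p2, w1
11. not p1 and (p2 implies not p2), w1
12. not p1, w1
13. p2 implies not p2, w1
14. not p2, w1
Accessibility: w0Rw0, w0Rw1, w1Rw1
Branch closes: p2 and not p2 both at w1.
All branches of the tableau close; one closing branch shown above.

Unsatisfiable (every branch closes)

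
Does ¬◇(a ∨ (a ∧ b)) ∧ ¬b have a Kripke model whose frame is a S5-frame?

Satisfiable (open branch found)

1. ¬◇(a ∨ (a ∧ b)) ∧ ¬b, u
2. ¬◇(a ∨ (a ∧ b)), u   [∧-rule on 1]
3. ¬b, u   [∧-rule on 1]
4. ¬(a ∨ (a ∧ b)), u   [¬◇-rule on 2 via uRu]
5. ¬a, u   [¬∨-rule on 4]
6. ¬(a ∧ b), u   [¬∨-rule on 4]
Accessibility: uRu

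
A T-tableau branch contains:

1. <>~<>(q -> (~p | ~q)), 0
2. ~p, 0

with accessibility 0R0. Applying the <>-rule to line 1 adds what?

a fresh world 1 with 0R1, and ~<>(q -> (~p | ~q)) at 1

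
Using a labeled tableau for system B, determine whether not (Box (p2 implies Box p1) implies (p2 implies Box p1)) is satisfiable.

1. not (Box (p2 implies Box p1) implies (p2 implies Box p1)), u
2. Box (p2 implies Box p1), u
3. not (p2 implies Box p1), u
4. p2, u
5. not Box p1, u
6. p2 implies Box p1, u
7. Box p1, u
8. p1, u
9. not p1, v
10. p2 implies Box p1, v
11. p1, v
Accessibility: uRu, uRv, vRu, vRv
Branch closes: p1 and not p1 both at v.
All branches of the tableau close; one closing branch shown above.

Unsatisfiable (every branch closes)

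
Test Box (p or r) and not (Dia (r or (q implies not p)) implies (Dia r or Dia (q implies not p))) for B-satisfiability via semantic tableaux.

Unsatisfiable (every branch closes)

1. Box (p or r) and not (Dia (r or (q implies not p)) implies (Dia r or Dia (q implies not p))), u
2. Box (p or r), u
3. not (Dia (r or (q implies not p)) implies (Dia r or Dia (q implies not p))), u
4. Dia (r or (q implies not p)), u
5. not (Dia r or Dia (q implies not p)), u
6. not Dia r, u
7. not Dia (q implies not p), u
8. p or r, u
9. not r, u
10. not (q implies not p), u
11. q, u
12. p, u
13. r or (q implies not p), v
14. p or r, v
15. not r, v
16. not (q implies not p), v
17. q, v
18. p, v
19. q implies not p, v
20. not p, v
Accessibility: uRu, uRv, vRu, vRv
Branch closes: p and not p both at v.
(One branch shown.) All branches close.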